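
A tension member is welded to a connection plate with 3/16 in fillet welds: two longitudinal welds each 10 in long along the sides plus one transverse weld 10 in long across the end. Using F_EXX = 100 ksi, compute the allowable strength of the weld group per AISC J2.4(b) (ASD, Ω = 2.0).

t_e = 0.707 × 0.1875 = 0.1326 in.
R_nwl = 0.6 × 100 × 0.1326 × 20 = 159.1 kip (longitudinal, 2 welds).
R_nwt = 0.6 × 100 × 0.1326 × 10 = 79.54 kip (transverse, base value).
(i) R_nwl + R_nwt = 238.6 kip; (ii) 0.85 R_nwl + 1.5 R_nwt = 254.5 kip.
R_n = max = 254.5 kip [governs: (ii)]; R_n/Ω = 127.3 kip.

R_n/Ω ≈ 127 kip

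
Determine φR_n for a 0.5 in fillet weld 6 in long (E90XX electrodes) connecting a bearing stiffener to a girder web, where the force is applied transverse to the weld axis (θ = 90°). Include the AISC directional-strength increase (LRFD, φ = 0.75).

E90XX → F_EXX = 90 ksi.
t_e = 0.707 × 0.5 = 0.3535 in; A_we = 0.3535 × 6 = 2.121 in².
Directional factor: 1.0 + 0.5 sin^1.5(90°) = 1.5.
F_nw = 0.6 × 90 × 1.5 = 81 ksi.
φR_n = 0.75 × 81 × 2.121 = 128.9 kip.

φR_n ≈ 129 kip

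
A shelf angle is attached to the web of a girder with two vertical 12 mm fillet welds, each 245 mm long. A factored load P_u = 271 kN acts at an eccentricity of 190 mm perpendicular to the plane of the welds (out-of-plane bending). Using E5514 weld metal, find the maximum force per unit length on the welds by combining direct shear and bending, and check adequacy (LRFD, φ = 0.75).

f_max ≈ 2630 N/mm; NOT adequate

E55XX → F_EXX = 550 MPa.
L_w = 2 × 245 = 490 mm; section modulus (unit throat) S = 2 × L²/6 = 20010 mm².
Direct shear f_v = P/L_w = 271×10³/490 = 553.1 N/mm.
Moment M = P × e = 271×10³ × 190 = 51490000 N·mm; bending f_b = M/S = 2573 N/mm.
f_max = √(f_v² + f_b²) = √(553.1² + 2573²) = 2632 N/mm.
φr_n = 0.75 × 0.6 × 550 × (0.707 × 12) = 2100 N/mm → NOT adequate.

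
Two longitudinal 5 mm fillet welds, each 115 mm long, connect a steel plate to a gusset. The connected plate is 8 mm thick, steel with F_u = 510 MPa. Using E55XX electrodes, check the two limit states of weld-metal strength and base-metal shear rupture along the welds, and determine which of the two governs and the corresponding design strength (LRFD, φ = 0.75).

E55XX → F_EXX = 550 MPa.
t_e = 0.707 × 5 = 3.535 mm; L = 230 mm.
Weld metal: φR_n = 0.75 × 0.6 × 550 × 3.535 × 230 × 10⁻³ = 201.2 kN.
Base metal (shear rupture): φR_n = 0.75 × 0.6 × 510 × 8 × 230 × 10⁻³ = 422.3 kN.
Governing: weld metal.

φR_n ≈ 201 kN (weld metal governs)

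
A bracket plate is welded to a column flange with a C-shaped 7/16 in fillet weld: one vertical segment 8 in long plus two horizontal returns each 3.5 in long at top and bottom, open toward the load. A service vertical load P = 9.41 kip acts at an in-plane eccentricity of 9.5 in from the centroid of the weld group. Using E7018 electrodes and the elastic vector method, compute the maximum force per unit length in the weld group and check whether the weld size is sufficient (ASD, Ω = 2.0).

E70XX → F_EXX = 70 ksi.
Total weld length L_w = 15 in. Treat welds as unit-width lines.
Centroid: x̄ = 2×3.5×1.75 / 15 = 0.8167 in from the vertical weld.
Polar moment about centroid: J = I_x + I_y = [8³/12 + 2×3.5×4²] + [8×0.8167² + 2(3.5³/12 + 3.5×0.9333²)] = 173.2 in³.
Direct shear f_v = P/L_w = 9.41 / 15 = 0.6273 kip/in (vertical).
Torsion M = P·e = 9.41 × 9.5 = 89.395 kip·in.
Critical point at (x, y) = (2.683, 4) from centroid. f_tx = M·y/J = 2.064 kip/in; f_ty = M·x/J = 1.385 kip/in.
Resultant f_max = √[f_tx² + (f_v + f_ty)²] = √[2.064² + (0.6273 + 1.385)²] = 2.882 kip/in.
Capacity per unit length: r_n/Ω = (1/2.0) × 0.6 × 70 × (0.707 × 0.4375) = 6.496 kip/in.
2.882 ≤ 6.496 → adequate.

f_max ≈ 2.88 kip/in; adequate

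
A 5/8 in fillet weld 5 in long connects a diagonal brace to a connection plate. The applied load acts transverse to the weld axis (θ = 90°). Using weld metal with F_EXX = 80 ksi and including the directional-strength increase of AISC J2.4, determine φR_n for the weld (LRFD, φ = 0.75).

t_e = 0.707 × 0.625 = 0.4419 in; A_we = 0.4419 × 5 = 2.209 in².
Directional factor: 1.0 + 0.5 sin^1.5(90°) = 1.5.
F_nw = 0.6 × 80 × 1.5 = 72 ksi.
φR_n = 0.75 × 72 × 2.209 = 119.3 kips.

φR_n ≈ 119 kips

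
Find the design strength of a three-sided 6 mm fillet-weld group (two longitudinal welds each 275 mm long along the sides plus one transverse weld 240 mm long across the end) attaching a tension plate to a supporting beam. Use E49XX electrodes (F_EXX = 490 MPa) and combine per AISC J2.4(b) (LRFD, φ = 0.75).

φR_n ≈ 774 kN

t_e = 0.707 × 6 = 4.242 mm.
R_nwl = 0.6 × 490 × 4.242 × 550 × 10⁻³ = 685.9 kN (longitudinal, 2 welds).
R_nwt = 0.6 × 490 × 4.242 × 240 × 10⁻³ = 299.3 kN (transverse, base value).
(i) R_nwl + R_nwt = 985.2 kN; (ii) 0.85 R_nwl + 1.5 R_nwt = 1032 kN.
R_n = max = 1032 kN [governs: (ii)]; φR_n = 774 kN.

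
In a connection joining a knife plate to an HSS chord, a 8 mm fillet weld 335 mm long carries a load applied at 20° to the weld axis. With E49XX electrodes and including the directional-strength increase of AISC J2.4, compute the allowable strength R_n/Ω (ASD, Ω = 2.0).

R_n/Ω ≈ 306 kN

E49XX → F_EXX = 490 MPa.
t_e = 0.707 × 8 = 5.656 mm; A_we = 5.656 × 335 = 1895 mm².
Directional factor: 1.0 + 0.5 sin^1.5(20°) = 1.1.
F_nw = 0.6 × 490 × 1.1 = 323.4 MPa.
R_n/Ω = (323.4 × 1895) / 2.0 × 10⁻³ = 306.4 kN.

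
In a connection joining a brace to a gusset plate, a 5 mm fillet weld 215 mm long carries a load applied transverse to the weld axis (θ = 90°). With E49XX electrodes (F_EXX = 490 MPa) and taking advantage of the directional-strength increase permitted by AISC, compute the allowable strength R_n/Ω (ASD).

R_n/Ω ≈ 168 kN

t_e = 0.707 × 5 = 3.535 mm; A_we = 3.535 × 215 = 760 mm².
Directional factor: 1.0 + 0.5 sin^1.5(90°) = 1.5.
F_nw = 0.6 × 490 × 1.5 = 441 MPa.
R_n/Ω = (441 × 760) / 2.0 × 10⁻³ = 167.6 kN.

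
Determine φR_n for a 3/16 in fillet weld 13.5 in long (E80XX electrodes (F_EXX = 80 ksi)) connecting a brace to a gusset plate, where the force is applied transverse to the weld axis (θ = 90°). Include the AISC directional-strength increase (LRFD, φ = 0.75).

φR_n ≈ 96.6 kip

t_e = 0.707 × 0.1875 = 0.1326 in; A_we = 0.1326 × 13.5 = 1.79 in².
Directional factor: 1.0 + 0.5 sin^1.5(90°) = 1.5.
F_nw = 0.6 × 80 × 1.5 = 72 ksi.
φR_n = 0.75 × 72 × 1.79 = 96.64 kip.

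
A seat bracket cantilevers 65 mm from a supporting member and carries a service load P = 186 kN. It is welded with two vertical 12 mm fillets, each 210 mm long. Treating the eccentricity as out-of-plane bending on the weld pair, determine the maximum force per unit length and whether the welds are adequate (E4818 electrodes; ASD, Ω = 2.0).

E48XX → F_EXX = 480 MPa.
L_w = 2 × 210 = 420 mm; section modulus (unit throat) S = 2 × L²/6 = 14700 mm².
Direct shear f_v = P/L_w = 186×10³/420 = 442.9 N/mm.
Moment M = P × e = 186×10³ × 65 = 12090000 N·mm; bending f_b = M/S = 822.4 N/mm.
f_max = √(f_v² + f_b²) = √(442.9² + 822.4²) = 934.1 N/mm.
r_n/Ω = (1/2.0) × 0.6 × 480 × (0.707 × 12) = 1222 N/mm → adequate.

f_max ≈ 934 N/mm; adequate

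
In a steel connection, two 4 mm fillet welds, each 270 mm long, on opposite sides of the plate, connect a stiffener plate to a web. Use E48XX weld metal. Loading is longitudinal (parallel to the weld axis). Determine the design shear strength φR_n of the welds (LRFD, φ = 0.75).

E48XX → F_EXX = 480 MPa.
Effective throat t_e = 0.707 × 4 = 2.828 mm.
Total length L = 540 mm; A_we = 2.828 × 540 = 1527 mm².
F_nw = 0.6 F_EXX = 0.6 × 480 = 288 MPa.
φR_n = 0.75 × 288 × 1527 × 10⁻³ = 329.9 kN.

φR_n ≈ 330 kN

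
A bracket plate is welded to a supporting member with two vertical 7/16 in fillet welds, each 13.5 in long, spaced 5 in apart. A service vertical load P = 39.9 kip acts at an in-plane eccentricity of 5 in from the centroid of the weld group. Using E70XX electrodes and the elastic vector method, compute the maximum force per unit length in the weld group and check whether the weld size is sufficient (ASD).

E70XX → F_EXX = 70 ksi.
Total weld length L_w = 27 in. Treat welds as unit-width lines.
Polar moment about centroid: J = 2[d³/12 + d(b/2)²] = 2[13.5³/12 + 13.5×2.5²] = 578.8 in³.
Direct shear f_v = P/L_w = 39.9 / 27 = 1.478 kip/in (vertical).
Torsion M = P·e = 39.9 × 5 = 199.5 kip·in.
Critical point at (x, y) = (2.5, 6.75) from centroid. f_tx = M·y/J = 2.327 kip/in; f_ty = M·x/J = 0.8617 kip/in.
Resultant f_max = √[f_tx² + (f_v + f_ty)²] = √[2.327² + (1.478 + 0.8617)²] = 3.299 kip/in.
Capacity per unit length: r_n/Ω = (1/2.0) × 0.6 × 70 × (0.707 × 0.4375) = 6.496 kip/in.
3.299 ≤ 6.496 → adequate.

f_max ≈ 3.3 kip/in; adequate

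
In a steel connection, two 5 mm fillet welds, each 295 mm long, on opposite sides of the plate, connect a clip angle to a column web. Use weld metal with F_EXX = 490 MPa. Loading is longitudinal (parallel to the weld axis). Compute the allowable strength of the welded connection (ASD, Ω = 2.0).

Effective throat t_e = 0.707 × 5 = 3.535 mm.
Total length L = 590 mm; A_we = 3.535 × 590 = 2086 mm².
F_nw = 0.6 F_EXX = 0.6 × 490 = 294 MPa.
R_n = 294 × 2086 × 10⁻³ = 613.2 kN; R_n/Ω = 613.2/2.0 = 306.6 kN.

R_n/Ω ≈ 307 kN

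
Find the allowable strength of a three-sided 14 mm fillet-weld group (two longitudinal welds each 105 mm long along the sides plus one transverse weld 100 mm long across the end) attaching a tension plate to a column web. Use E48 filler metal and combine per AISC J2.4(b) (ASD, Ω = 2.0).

E48XX → F_EXX = 480 MPa.
t_e = 0.707 × 14 = 9.898 mm.
R_nwl = 0.6 × 480 × 9.898 × 210 × 10⁻³ = 598.6 kN (longitudinal, 2 welds).
R_nwt = 0.6 × 480 × 9.898 × 100 × 10⁻³ = 285.1 kN (transverse, base value).
(i) R_nwl + R_nwt = 883.7 kN; (ii) 0.85 R_nwl + 1.5 R_nwt = 936.4 kN.
R_n = max = 936.4 kN [governs: (ii)]; R_n/Ω = 468.2 kN.

R_n/Ω ≈ 468 kN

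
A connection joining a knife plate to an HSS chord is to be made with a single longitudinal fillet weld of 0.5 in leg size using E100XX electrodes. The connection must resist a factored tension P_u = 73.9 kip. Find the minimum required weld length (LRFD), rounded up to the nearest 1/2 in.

E100XX → F_EXX = 100 ksi.
Throat t_e = 0.707 × 0.5 = 0.3535 in.
φr_n = 0.75 × 0.6 × 100 × 0.3535 = 15.91 kip/in.
L_req = P_u / φr_n = 73.9 / 15.91 = 4.646 in total.
Round up → use L = 5 in.

L = 5 in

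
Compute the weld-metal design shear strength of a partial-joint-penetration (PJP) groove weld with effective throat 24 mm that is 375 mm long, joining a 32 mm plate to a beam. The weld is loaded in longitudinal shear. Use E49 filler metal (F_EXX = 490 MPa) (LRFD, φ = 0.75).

Effective throat (given) t_e = 24 mm.
A_we = 24 × 375 = 9000 mm².
F_nw = 0.6 F_EXX = 294 MPa.
φR_n = 0.75 × 294 × 9000 × 10⁻³ = 1984 kN.

φR_n ≈ 1980 kN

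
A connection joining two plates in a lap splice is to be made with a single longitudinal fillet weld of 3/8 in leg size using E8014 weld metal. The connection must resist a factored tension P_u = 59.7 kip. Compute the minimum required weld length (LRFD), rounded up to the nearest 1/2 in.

L = 6.5 in

E80XX → F_EXX = 80 ksi.
Throat t_e = 0.707 × 0.375 = 0.2651 in.
φr_n = 0.75 × 0.6 × 80 × 0.2651 = 9.544 kip/in.
L_req = P_u / φr_n = 59.7 / 9.544 = 6.255 in total.
Round up → use L = 6.5 in.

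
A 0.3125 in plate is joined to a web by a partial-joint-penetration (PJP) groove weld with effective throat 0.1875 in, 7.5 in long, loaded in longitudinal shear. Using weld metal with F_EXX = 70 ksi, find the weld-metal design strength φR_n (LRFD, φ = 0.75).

Effective throat (given) t_e = 0.1875 in.
A_we = 0.1875 × 7.5 = 1.406 in².
F_nw = 0.6 F_EXX = 42 ksi.
φR_n = 0.75 × 42 × 1.406 = 44.3 kip.

φR_n ≈ 44.3 kip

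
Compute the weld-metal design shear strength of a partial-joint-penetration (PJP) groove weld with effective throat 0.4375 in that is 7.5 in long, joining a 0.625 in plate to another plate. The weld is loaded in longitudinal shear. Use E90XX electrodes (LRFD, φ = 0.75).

φR_n ≈ 133 kips

E90XX → F_EXX = 90 ksi.
Effective throat (given) t_e = 0.4375 in.
A_we = 0.4375 × 7.5 = 3.281 in².
F_nw = 0.6 F_EXX = 54 ksi.
φR_n = 0.75 × 54 × 3.281 = 132.9 kips.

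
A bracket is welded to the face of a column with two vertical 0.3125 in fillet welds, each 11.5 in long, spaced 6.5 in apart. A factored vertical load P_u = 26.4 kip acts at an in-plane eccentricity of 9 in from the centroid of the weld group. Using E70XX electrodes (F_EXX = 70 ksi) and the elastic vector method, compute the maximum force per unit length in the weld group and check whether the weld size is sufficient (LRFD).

Total weld length L_w = 23 in. Treat welds as unit-width lines.
Polar moment about centroid: J = 2[d³/12 + d(b/2)²] = 2[11.5³/12 + 11.5×3.25²] = 496.4 in³.
Direct shear f_v = P/L_w = 26.4 / 23 = 1.148 kip/in (vertical).
Torsion M = P·e = 26.4 × 9 = 237.6 kip·in.
Critical point at (x, y) = (3.25, 5.75) from centroid. f_tx = M·y/J = 2.752 kip/in; f_ty = M·x/J = 1.556 kip/in.
Resultant f_max = √[f_tx² + (f_v + f_ty)²] = √[2.752² + (1.148 + 1.556)²] = 3.858 kip/in.
Capacity per unit length: φr_n = 0.75 × 0.6 × 70 × (0.707 × 0.3125) = 6.96 kip/in.
3.858 ≤ 6.96 → adequate.

f_max ≈ 3.86 kip/in; adequate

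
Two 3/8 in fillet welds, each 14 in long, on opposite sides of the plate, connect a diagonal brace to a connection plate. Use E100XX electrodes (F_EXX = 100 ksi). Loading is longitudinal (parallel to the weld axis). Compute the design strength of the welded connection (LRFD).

φR_n ≈ 334 kips

Effective throat t_e = 0.707 × 0.375 = 0.2651 in.
Total length L = 28 in; A_we = 0.2651 × 28 = 7.423 in².
F_nw = 0.6 F_EXX = 0.6 × 100 = 60 ksi.
φR_n = 0.75 × 60 × 7.423 = 334.1 kips.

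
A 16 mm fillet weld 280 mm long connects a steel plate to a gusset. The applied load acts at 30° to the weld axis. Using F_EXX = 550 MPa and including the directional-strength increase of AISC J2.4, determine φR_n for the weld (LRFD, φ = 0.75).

t_e = 0.707 × 16 = 11.31 mm; A_we = 11.31 × 280 = 3167 mm².
Directional factor: 1.0 + 0.5 sin^1.5(30°) = 1.177.
F_nw = 0.6 × 550 × 1.177 = 388.3 MPa.
φR_n = 0.75 × 388.3 × 3167 × 10⁻³ = 922.5 kN.

φR_n ≈ 923 kN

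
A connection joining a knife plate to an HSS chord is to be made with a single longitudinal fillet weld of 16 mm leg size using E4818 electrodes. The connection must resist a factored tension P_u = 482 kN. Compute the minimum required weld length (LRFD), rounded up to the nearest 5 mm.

E48XX → F_EXX = 480 MPa.
Throat t_e = 0.707 × 16 = 11.31 mm.
φr_n = 0.75 × 0.6 × 480 × 11.31 × 10⁻³ = 2.443 kN/mm.
L_req = P_u / φr_n = 482 / 2.443 = 197.3 mm total.
Round up → use L = 200 mm.

L = 200 mm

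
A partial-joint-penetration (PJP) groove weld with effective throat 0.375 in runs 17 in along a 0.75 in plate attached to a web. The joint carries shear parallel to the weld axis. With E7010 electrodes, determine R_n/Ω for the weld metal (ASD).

R_n/Ω ≈ 134 kip

E70XX → F_EXX = 70 ksi.
Effective throat (given) t_e = 0.375 in.
A_we = 0.375 × 17 = 6.375 in².
F_nw = 0.6 F_EXX = 42 ksi.
R_n/Ω = (42 × 6.375) / 2.0 = 133.9 kip.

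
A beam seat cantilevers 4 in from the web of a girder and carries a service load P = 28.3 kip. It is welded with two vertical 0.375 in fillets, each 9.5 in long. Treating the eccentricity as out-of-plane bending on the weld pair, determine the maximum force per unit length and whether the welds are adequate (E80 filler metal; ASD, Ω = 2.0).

f_max ≈ 4.05 kip/in; adequate

E80XX → F_EXX = 80 ksi.
L_w = 2 × 9.5 = 19 in; section modulus (unit throat) S = 2 × L²/6 = 30.08 in².
Direct shear f_v = P/L_w = 28.3/19 = 1.489 kip/in.
Moment M = P × e = 28.3 × 4 = 113.2 kip·in; bending f_b = M/S = 3.763 kip/in.
f_max = √(f_v² + f_b²) = √(1.489² + 3.763²) = 4.047 kip/in.
r_n/Ω = (1/2.0) × 0.6 × 80 × (0.707 × 0.375) = 6.363 kip/in → adequate.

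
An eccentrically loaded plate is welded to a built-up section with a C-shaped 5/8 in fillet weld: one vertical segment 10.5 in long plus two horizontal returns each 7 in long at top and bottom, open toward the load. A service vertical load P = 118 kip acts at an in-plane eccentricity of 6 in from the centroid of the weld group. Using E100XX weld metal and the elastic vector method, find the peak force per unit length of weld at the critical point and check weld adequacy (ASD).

E100XX → F_EXX = 100 ksi.
Total weld length L_w = 24.5 in. Treat welds as unit-width lines.
Centroid: x̄ = 2×7×3.5 / 24.5 = 2 in from the vertical weld.
Polar moment about centroid: J = I_x + I_y = [10.5³/12 + 2×7×5.25²] + [10.5×2² + 2(7³/12 + 7×1.5²)] = 613 in³.
Direct shear f_v = P/L_w = 118 / 24.5 = 4.816 kip/in (vertical).
Torsion M = P·e = 118 × 6 = 708 kip·in.
Critical point at (x, y) = (5, 5.25) from centroid. f_tx = M·y/J = 6.064 kip/in; f_ty = M·x/J = 5.775 kip/in.
Resultant f_max = √[f_tx² + (f_v + f_ty)²] = √[6.064² + (4.816 + 5.775)²] = 12.2 kip/in.
Capacity per unit length: r_n/Ω = (1/2.0) × 0.6 × 100 × (0.707 × 0.625) = 13.26 kip/in.
12.2 ≤ 13.26 → adequate.

f_max ≈ 12.2 kip/in; adequate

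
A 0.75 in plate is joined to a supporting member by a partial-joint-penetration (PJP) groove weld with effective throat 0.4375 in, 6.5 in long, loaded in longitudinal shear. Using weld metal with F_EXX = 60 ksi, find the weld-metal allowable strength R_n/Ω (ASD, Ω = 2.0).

Effective throat (given) t_e = 0.4375 in.
A_we = 0.4375 × 6.5 = 2.844 in².
F_nw = 0.6 F_EXX = 36 ksi.
R_n/Ω = (36 × 2.844) / 2.0 = 51.19 kip.

R_n/Ω ≈ 51.2 kip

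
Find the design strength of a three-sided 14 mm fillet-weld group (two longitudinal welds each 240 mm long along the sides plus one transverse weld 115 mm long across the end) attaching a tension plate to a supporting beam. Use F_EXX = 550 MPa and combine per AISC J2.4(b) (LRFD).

t_e = 0.707 × 14 = 9.898 mm.
R_nwl = 0.6 × 550 × 9.898 × 480 × 10⁻³ = 1568 kN (longitudinal, 2 welds).
R_nwt = 0.6 × 550 × 9.898 × 115 × 10⁻³ = 375.6 kN (transverse, base value).
(i) R_nwl + R_nwt = 1943 kN; (ii) 0.85 R_nwl + 1.5 R_nwt = 1896 kN.
R_n = max = 1943 kN [governs: (i)]; φR_n = 1458 kN.

φR_n ≈ 1460 kN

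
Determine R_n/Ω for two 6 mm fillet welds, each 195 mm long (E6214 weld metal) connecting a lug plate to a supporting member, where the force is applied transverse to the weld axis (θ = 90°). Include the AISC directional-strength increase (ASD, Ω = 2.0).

R_n/Ω ≈ 462 kN

E62XX → F_EXX = 620 MPa.
t_e = 0.707 × 6 = 4.242 mm; A_we = 4.242 × 390 = 1654 mm².
Directional factor: 1.0 + 0.5 sin^1.5(90°) = 1.5.
F_nw = 0.6 × 620 × 1.5 = 558 MPa.
R_n/Ω = (558 × 1654) / 2.0 × 10⁻³ = 461.6 kN.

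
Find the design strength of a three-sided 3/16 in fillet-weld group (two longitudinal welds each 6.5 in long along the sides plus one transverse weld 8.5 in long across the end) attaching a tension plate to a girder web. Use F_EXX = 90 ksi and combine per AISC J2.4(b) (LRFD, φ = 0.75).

φR_n ≈ 128 kip

t_e = 0.707 × 0.1875 = 0.1326 in.
R_nwl = 0.6 × 90 × 0.1326 × 13 = 93.06 kip (longitudinal, 2 welds).
R_nwt = 0.6 × 90 × 0.1326 × 8.5 = 60.85 kip (transverse, base value).
(i) R_nwl + R_nwt = 153.9 kip; (ii) 0.85 R_nwl + 1.5 R_nwt = 170.4 kip.
R_n = max = 170.4 kip [governs: (ii)]; φR_n = 127.8 kip.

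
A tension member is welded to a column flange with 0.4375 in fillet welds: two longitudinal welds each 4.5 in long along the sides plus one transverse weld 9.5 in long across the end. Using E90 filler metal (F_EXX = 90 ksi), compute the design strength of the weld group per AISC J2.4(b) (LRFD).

t_e = 0.707 × 0.4375 = 0.3093 in.
R_nwl = 0.6 × 90 × 0.3093 × 9 = 150.3 kip (longitudinal, 2 welds).
R_nwt = 0.6 × 90 × 0.3093 × 9.5 = 158.7 kip (transverse, base value).
(i) R_nwl + R_nwt = 309 kip; (ii) 0.85 R_nwl + 1.5 R_nwt = 365.8 kip.
R_n = max = 365.8 kip [governs: (ii)]; φR_n = 274.3 kip.

φR_n ≈ 274 kip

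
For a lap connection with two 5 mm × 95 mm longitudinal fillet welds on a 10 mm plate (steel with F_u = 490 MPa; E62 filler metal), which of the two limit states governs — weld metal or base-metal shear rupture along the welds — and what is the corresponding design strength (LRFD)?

E62XX → F_EXX = 620 MPa.
t_e = 0.707 × 5 = 3.535 mm; L = 190 mm.
Weld metal: φR_n = 0.75 × 0.6 × 620 × 3.535 × 190 × 10⁻³ = 187.4 kN.
Base metal (shear rupture): φR_n = 0.75 × 0.6 × 490 × 10 × 190 × 10⁻³ = 419 kN.
Governing: weld metal.

φR_n ≈ 187 kN (weld metal governs)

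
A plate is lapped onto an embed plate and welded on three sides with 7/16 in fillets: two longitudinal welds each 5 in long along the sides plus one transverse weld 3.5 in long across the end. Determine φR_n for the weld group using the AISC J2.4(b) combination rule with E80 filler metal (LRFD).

φR_n ≈ 153 kip

E80XX → F_EXX = 80 ksi.
t_e = 0.707 × 0.4375 = 0.3093 in.
R_nwl = 0.6 × 80 × 0.3093 × 10 = 148.5 kip (longitudinal, 2 welds).
R_nwt = 0.6 × 80 × 0.3093 × 3.5 = 51.96 kip (transverse, base value).
(i) R_nwl + R_nwt = 200.4 kip; (ii) 0.85 R_nwl + 1.5 R_nwt = 204.1 kip.
R_n = max = 204.1 kip [governs: (ii)]; φR_n = 153.1 kip.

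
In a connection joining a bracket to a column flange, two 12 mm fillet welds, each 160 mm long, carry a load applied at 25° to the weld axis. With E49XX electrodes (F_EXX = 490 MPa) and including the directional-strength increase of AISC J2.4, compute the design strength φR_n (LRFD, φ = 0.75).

φR_n ≈ 681 kN

t_e = 0.707 × 12 = 8.484 mm; A_we = 8.484 × 320 = 2715 mm².
Directional factor: 1.0 + 0.5 sin^1.5(25°) = 1.137.
F_nw = 0.6 × 490 × 1.137 = 334.4 MPa.
φR_n = 0.75 × 334.4 × 2715 × 10⁻³ = 680.9 kN.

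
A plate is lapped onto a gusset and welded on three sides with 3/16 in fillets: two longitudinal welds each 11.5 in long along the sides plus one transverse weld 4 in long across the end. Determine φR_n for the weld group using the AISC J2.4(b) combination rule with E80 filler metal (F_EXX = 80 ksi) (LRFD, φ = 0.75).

φR_n ≈ 129 kips

t_e = 0.707 × 0.1875 = 0.1326 in.
R_nwl = 0.6 × 80 × 0.1326 × 23 = 146.3 kips (longitudinal, 2 welds).
R_nwt = 0.6 × 80 × 0.1326 × 4 = 25.45 kips (transverse, base value).
(i) R_nwl + R_nwt = 171.8 kips; (ii) 0.85 R_nwl + 1.5 R_nwt = 162.6 kips.
R_n = max = 171.8 kips [governs: (i)]; φR_n = 128.9 kips.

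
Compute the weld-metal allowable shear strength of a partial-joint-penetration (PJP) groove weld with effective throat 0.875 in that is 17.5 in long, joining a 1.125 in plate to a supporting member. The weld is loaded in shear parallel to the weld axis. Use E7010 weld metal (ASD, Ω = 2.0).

R_n/Ω ≈ 322 kips

E70XX → F_EXX = 70 ksi.
Effective throat (given) t_e = 0.875 in.
A_we = 0.875 × 17.5 = 15.31 in².
F_nw = 0.6 F_EXX = 42 ksi.
R_n/Ω = (42 × 15.31) / 2.0 = 321.6 kips.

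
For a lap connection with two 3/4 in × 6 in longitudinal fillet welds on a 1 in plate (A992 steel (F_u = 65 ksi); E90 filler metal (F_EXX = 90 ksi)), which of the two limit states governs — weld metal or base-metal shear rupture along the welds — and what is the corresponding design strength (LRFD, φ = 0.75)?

φR_n ≈ 258 kips (weld metal governs)

t_e = 0.707 × 0.75 = 0.5302 in; L = 12 in.
Weld metal: φR_n = 0.75 × 0.6 × 90 × 0.5302 × 12 = 257.7 kips.
Base metal (shear rupture): φR_n = 0.75 × 0.6 × 65 × 1 × 12 = 351 kips.
Governing: weld metal.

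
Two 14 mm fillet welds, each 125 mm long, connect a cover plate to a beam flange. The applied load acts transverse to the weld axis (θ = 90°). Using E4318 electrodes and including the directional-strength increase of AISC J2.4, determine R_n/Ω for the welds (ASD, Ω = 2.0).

R_n/Ω ≈ 479 kN

E43XX → F_EXX = 430 MPa.
t_e = 0.707 × 14 = 9.898 mm; A_we = 9.898 × 250 = 2474 mm².
Directional factor: 1.0 + 0.5 sin^1.5(90°) = 1.5.
F_nw = 0.6 × 430 × 1.5 = 387 MPa.
R_n/Ω = (387 × 2474) / 2.0 × 10⁻³ = 478.8 kN.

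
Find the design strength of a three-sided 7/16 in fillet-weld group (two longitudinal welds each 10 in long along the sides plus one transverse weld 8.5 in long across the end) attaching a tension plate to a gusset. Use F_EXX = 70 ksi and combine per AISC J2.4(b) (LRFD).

t_e = 0.707 × 0.4375 = 0.3093 in.
R_nwl = 0.6 × 70 × 0.3093 × 20 = 259.8 kips (longitudinal, 2 welds).
R_nwt = 0.6 × 70 × 0.3093 × 8.5 = 110.4 kips (transverse, base value).
(i) R_nwl + R_nwt = 370.2 kips; (ii) 0.85 R_nwl + 1.5 R_nwt = 386.5 kips.
R_n = max = 386.5 kips [governs: (ii)]; φR_n = 289.9 kips.

φR_n ≈ 290 kips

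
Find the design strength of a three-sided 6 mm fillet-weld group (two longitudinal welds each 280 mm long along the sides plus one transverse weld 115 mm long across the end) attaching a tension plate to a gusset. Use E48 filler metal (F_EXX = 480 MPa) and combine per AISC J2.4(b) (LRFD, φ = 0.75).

φR_n ≈ 618 kN

t_e = 0.707 × 6 = 4.242 mm.
R_nwl = 0.6 × 480 × 4.242 × 560 × 10⁻³ = 684.1 kN (longitudinal, 2 welds).
R_nwt = 0.6 × 480 × 4.242 × 115 × 10⁻³ = 140.5 kN (transverse, base value).
(i) R_nwl + R_nwt = 824.6 kN; (ii) 0.85 R_nwl + 1.5 R_nwt = 792.3 kN.
R_n = max = 824.6 kN [governs: (i)]; φR_n = 618.5 kN.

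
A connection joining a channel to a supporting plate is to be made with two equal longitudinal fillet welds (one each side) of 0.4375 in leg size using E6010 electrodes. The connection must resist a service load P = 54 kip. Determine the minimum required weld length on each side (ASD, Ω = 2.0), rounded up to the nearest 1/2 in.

E60XX → F_EXX = 60 ksi.
Throat t_e = 0.707 × 0.4375 = 0.3093 in.
r_n/Ω = (0.6 × 60 × 0.3093) / 2.0 = 5.568 kip/in.
L_req = P / (r_n/Ω) = 54 / 5.568 = 9.699 in total.
Per side: 9.699 / 2 = 4.849 in.
Round up → use L = 5 in on each side.

L = 5 in on each side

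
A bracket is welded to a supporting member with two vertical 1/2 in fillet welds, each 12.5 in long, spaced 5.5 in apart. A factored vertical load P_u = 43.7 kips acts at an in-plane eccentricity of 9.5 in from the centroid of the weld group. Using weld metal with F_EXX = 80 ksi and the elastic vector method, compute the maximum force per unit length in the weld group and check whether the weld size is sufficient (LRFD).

Total weld length L_w = 25 in. Treat welds as unit-width lines.
Polar moment about centroid: J = 2[d³/12 + d(b/2)²] = 2[12.5³/12 + 12.5×2.75²] = 514.6 in³.
Direct shear f_v = P/L_w = 43.7 / 25 = 1.748 kip/in (vertical).
Torsion M = P·e = 43.7 × 9.5 = 415.15 kip·in.
Critical point at (x, y) = (2.75, 6.25) from centroid. f_tx = M·y/J = 5.042 kip/in; f_ty = M·x/J = 2.219 kip/in.
Resultant f_max = √[f_tx² + (f_v + f_ty)²] = √[5.042² + (1.748 + 2.219)²] = 6.416 kip/in.
Capacity per unit length: φr_n = 0.75 × 0.6 × 80 × (0.707 × 0.5) = 12.73 kip/in.
6.416 ≤ 12.73 → adequate.

f_max ≈ 6.42 kip/in; adequate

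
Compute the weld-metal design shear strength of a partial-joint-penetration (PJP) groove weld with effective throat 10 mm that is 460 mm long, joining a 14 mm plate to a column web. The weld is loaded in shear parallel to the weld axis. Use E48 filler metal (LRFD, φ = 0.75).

E48XX → F_EXX = 480 MPa.
Effective throat (given) t_e = 10 mm.
A_we = 10 × 460 = 4600 mm².
F_nw = 0.6 F_EXX = 288 MPa.
φR_n = 0.75 × 288 × 4600 × 10⁻³ = 993.6 kN.

φR_n ≈ 994 kN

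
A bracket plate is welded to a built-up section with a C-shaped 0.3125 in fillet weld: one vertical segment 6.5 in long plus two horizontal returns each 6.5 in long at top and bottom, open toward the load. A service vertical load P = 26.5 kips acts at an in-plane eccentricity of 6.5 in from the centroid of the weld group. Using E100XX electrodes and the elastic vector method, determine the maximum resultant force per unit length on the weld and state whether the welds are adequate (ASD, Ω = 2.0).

f_max ≈ 4.86 kip/in; adequate

E100XX → F_EXX = 100 ksi.
Total weld length L_w = 19.5 in. Treat welds as unit-width lines.
Centroid: x̄ = 2×6.5×3.25 / 19.5 = 2.167 in from the vertical weld.
Polar moment about centroid: J = I_x + I_y = [6.5³/12 + 2×6.5×3.25²] + [6.5×2.167² + 2(6.5³/12 + 6.5×1.083²)] = 251.7 in³.
Direct shear f_v = P/L_w = 26.5 / 19.5 = 1.359 kip/in (vertical).
Torsion M = P·e = 26.5 × 6.5 = 172.25 kip·in.
Critical point at (x, y) = (4.333, 3.25) from centroid. f_tx = M·y/J = 2.224 kip/in; f_ty = M·x/J = 2.965 kip/in.
Resultant f_max = √[f_tx² + (f_v + f_ty)²] = √[2.224² + (1.359 + 2.965)²] = 4.862 kip/in.
Capacity per unit length: r_n/Ω = (1/2.0) × 0.6 × 100 × (0.707 × 0.3125) = 6.628 kip/in.
4.862 ≤ 6.628 → adequate.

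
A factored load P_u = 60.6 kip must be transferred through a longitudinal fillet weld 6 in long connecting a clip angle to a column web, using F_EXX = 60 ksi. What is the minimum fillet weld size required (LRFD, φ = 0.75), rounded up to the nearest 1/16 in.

w = 9/16 in

Total weld length L = 6 in.
Required throat t_e = P_u / (φ × 0.6 F_EXX × L) = 60.6 / (0.75 × 0.6 × 60 × 6) = 0.3741 in.
Required leg w = t_e / 0.707 = 0.5291 in → use 9/16 in.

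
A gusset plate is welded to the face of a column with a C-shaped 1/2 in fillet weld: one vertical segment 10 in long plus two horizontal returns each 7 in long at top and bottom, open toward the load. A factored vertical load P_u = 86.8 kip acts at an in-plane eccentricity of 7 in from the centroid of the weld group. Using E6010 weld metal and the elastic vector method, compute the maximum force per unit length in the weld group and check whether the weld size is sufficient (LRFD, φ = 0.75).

E60XX → F_EXX = 60 ksi.
Total weld length L_w = 24 in. Treat welds as unit-width lines.
Centroid: x̄ = 2×7×3.5 / 24 = 2.042 in from the vertical weld.
Polar moment about centroid: J = I_x + I_y = [10³/12 + 2×7×5²] + [10×2.042² + 2(7³/12 + 7×1.458²)] = 562 in³.
Direct shear f_v = P/L_w = 86.8 / 24 = 3.617 kip/in (vertical).
Torsion M = P·e = 86.8 × 7 = 607.6 kip·in.
Critical point at (x, y) = (4.958, 5) from centroid. f_tx = M·y/J = 5.406 kip/in; f_ty = M·x/J = 5.361 kip/in.
Resultant f_max = √[f_tx² + (f_v + f_ty)²] = √[5.406² + (3.617 + 5.361)²] = 10.48 kip/in.
Capacity per unit length: φr_n = 0.75 × 0.6 × 60 × (0.707 × 0.5) = 9.544 kip/in.
10.48 > 9.544 → NOT adequate.

f_max ≈ 10.5 kip/in; NOT adequate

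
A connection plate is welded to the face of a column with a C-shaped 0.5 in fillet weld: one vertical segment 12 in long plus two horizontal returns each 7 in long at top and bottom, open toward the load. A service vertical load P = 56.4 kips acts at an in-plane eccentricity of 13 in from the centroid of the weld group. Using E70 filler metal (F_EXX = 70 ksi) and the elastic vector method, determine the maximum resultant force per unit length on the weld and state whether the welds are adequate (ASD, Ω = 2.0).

f_max ≈ 8.93 kip/in; NOT adequate

Total weld length L_w = 26 in. Treat welds as unit-width lines.
Centroid: x̄ = 2×7×3.5 / 26 = 1.885 in from the vertical weld.
Polar moment about centroid: J = I_x + I_y = [12³/12 + 2×7×6²] + [12×1.885² + 2(7³/12 + 7×1.615²)] = 784.3 in³.
Direct shear f_v = P/L_w = 56.4 / 26 = 2.169 kip/in (vertical).
Torsion M = P·e = 56.4 × 13 = 733.2 kip·in.
Critical point at (x, y) = (5.115, 6) from centroid. f_tx = M·y/J = 5.609 kip/in; f_ty = M·x/J = 4.782 kip/in.
Resultant f_max = √[f_tx² + (f_v + f_ty)²] = √[5.609² + (2.169 + 4.782)²] = 8.932 kip/in.
Capacity per unit length: r_n/Ω = (1/2.0) × 0.6 × 70 × (0.707 × 0.5) = 7.423 kip/in.
8.932 > 7.423 → NOT adequate.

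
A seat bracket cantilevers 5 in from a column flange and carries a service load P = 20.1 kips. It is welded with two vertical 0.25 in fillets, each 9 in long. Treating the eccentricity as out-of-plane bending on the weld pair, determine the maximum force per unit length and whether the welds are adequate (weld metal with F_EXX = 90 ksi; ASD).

f_max ≈ 3.89 kip/in; adequate

L_w = 2 × 9 = 18 in; section modulus (unit throat) S = 2 × L²/6 = 27 in².
Direct shear f_v = P/L_w = 20.1/18 = 1.117 kip/in.
Moment M = P × e = 20.1 × 5 = 100.5 kip·in; bending f_b = M/S = 3.722 kip/in.
f_max = √(f_v² + f_b²) = √(1.117² + 3.722²) = 3.886 kip/in.
r_n/Ω = (1/2.0) × 0.6 × 90 × (0.707 × 0.25) = 4.772 kip/in → adequate.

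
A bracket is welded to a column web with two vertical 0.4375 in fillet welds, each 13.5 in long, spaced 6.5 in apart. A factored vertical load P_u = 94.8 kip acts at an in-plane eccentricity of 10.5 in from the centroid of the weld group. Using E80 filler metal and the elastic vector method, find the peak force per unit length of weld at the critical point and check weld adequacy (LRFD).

E80XX → F_EXX = 80 ksi.
Total weld length L_w = 27 in. Treat welds as unit-width lines.
Polar moment about centroid: J = 2[d³/12 + d(b/2)²] = 2[13.5³/12 + 13.5×3.25²] = 695.2 in³.
Direct shear f_v = P/L_w = 94.8 / 27 = 3.511 kip/in (vertical).
Torsion M = P·e = 94.8 × 10.5 = 995.4 kip·in.
Critical point at (x, y) = (3.25, 6.75) from centroid. f_tx = M·y/J = 9.664 kip/in; f_ty = M·x/J = 4.653 kip/in.
Resultant f_max = √[f_tx² + (f_v + f_ty)²] = √[9.664² + (3.511 + 4.653)²] = 12.65 kip/in.
Capacity per unit length: φr_n = 0.75 × 0.6 × 80 × (0.707 × 0.4375) = 11.14 kip/in.
12.65 > 11.14 → NOT adequate.

f_max ≈ 12.7 kip/in; NOT adequate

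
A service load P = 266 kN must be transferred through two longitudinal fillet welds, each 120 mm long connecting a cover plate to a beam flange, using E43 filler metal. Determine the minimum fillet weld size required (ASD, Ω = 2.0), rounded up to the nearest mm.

w = 13 mm

E43XX → F_EXX = 430 MPa.
Total weld length L = 240 mm.
Required throat t_e = P × Ω / (0.6 F_EXX × L) = 266 × 2.0 / (0.6 × 430 × 240 × 10⁻³) = 8.592 mm.
Required leg w = t_e / 0.707 = 12.15 mm → use 13 mm.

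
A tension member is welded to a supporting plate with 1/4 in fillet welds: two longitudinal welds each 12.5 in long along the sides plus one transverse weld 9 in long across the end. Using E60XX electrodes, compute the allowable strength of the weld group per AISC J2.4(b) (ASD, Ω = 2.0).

R_n/Ω ≈ 111 kips

E60XX → F_EXX = 60 ksi.
t_e = 0.707 × 0.25 = 0.1767 in.
R_nwl = 0.6 × 60 × 0.1767 × 25 = 159.1 kips (longitudinal, 2 welds).
R_nwt = 0.6 × 60 × 0.1767 × 9 = 57.27 kips (transverse, base value).
(i) R_nwl + R_nwt = 216.3 kips; (ii) 0.85 R_nwl + 1.5 R_nwt = 221.1 kips.
R_n = max = 221.1 kips [governs: (ii)]; R_n/Ω = 110.6 kips.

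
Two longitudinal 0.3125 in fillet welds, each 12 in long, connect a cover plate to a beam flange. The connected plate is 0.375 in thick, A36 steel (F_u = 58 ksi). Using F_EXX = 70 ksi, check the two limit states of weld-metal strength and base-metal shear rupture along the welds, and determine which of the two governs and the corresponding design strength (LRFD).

φR_n ≈ 167 kips (weld metal governs)

t_e = 0.707 × 0.3125 = 0.2209 in; L = 24 in.
Weld metal: φR_n = 0.75 × 0.6 × 70 × 0.2209 × 24 = 167 kips.
Base metal (shear rupture): φR_n = 0.75 × 0.6 × 58 × 0.375 × 24 = 234.9 kips.
Governing: weld metal.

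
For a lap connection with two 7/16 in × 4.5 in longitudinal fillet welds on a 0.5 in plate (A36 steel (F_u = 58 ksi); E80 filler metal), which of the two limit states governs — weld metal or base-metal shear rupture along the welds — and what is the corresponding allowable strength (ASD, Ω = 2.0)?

E80XX → F_EXX = 80 ksi.
t_e = 0.707 × 0.4375 = 0.3093 in; L = 9 in.
Weld metal: R_n/Ω = (1/2.0) × 0.6 × 80 × 0.3093 × 9 = 66.81 kips.
Base metal (shear rupture): R_n/Ω = (1/2.0) × 0.6 × 58 × 0.5 × 9 = 78.3 kips.
Governing: weld metal.

R_n/Ω ≈ 66.8 kips (weld metal governs)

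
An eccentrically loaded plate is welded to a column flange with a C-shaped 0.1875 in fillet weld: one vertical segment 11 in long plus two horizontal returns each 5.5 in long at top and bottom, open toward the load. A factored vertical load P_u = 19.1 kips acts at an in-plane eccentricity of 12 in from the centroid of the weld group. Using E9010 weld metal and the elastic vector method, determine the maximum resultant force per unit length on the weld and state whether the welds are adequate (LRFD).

E90XX → F_EXX = 90 ksi.
Total weld length L_w = 22 in. Treat welds as unit-width lines.
Centroid: x̄ = 2×5.5×2.75 / 22 = 1.375 in from the vertical weld.
Polar moment about centroid: J = I_x + I_y = [11³/12 + 2×5.5×5.5²] + [11×1.375² + 2(5.5³/12 + 5.5×1.375²)] = 513 in³.
Direct shear f_v = P/L_w = 19.1 / 22 = 0.8682 kip/in (vertical).
Torsion M = P·e = 19.1 × 12 = 229.2 kip·in.
Critical point at (x, y) = (4.125, 5.5) from centroid. f_tx = M·y/J = 2.457 kip/in; f_ty = M·x/J = 1.843 kip/in.
Resultant f_max = √[f_tx² + (f_v + f_ty)²] = √[2.457² + (0.8682 + 1.843)²] = 3.659 kip/in.
Capacity per unit length: φr_n = 0.75 × 0.6 × 90 × (0.707 × 0.1875) = 5.369 kip/in.
3.659 ≤ 5.369 → adequate.

f_max ≈ 3.66 kip/in; adequate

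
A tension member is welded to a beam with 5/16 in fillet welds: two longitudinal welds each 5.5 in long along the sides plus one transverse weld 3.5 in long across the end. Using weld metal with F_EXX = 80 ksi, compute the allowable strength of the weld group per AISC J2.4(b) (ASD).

R_n/Ω ≈ 77.4 kip

t_e = 0.707 × 0.3125 = 0.2209 in.
R_nwl = 0.6 × 80 × 0.2209 × 11 = 116.7 kip (longitudinal, 2 welds).
R_nwt = 0.6 × 80 × 0.2209 × 3.5 = 37.12 kip (transverse, base value).
(i) R_nwl + R_nwt = 153.8 kip; (ii) 0.85 R_nwl + 1.5 R_nwt = 154.8 kip.
R_n = max = 154.8 kip [governs: (ii)]; R_n/Ω = 77.42 kip.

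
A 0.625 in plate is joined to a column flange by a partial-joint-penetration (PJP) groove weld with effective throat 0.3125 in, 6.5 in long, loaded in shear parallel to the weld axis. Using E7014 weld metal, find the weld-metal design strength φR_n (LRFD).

E70XX → F_EXX = 70 ksi.
Effective throat (given) t_e = 0.3125 in.
A_we = 0.3125 × 6.5 = 2.031 in².
F_nw = 0.6 F_EXX = 42 ksi.
φR_n = 0.75 × 42 × 2.031 = 63.98 kip.

φR_n ≈ 64 kip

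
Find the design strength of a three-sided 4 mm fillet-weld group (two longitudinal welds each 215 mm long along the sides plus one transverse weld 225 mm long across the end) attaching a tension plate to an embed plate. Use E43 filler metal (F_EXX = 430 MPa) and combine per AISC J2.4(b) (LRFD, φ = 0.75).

φR_n ≈ 385 kN

t_e = 0.707 × 4 = 2.828 mm.
R_nwl = 0.6 × 430 × 2.828 × 430 × 10⁻³ = 313.7 kN (longitudinal, 2 welds).
R_nwt = 0.6 × 430 × 2.828 × 225 × 10⁻³ = 164.2 kN (transverse, base value).
(i) R_nwl + R_nwt = 477.9 kN; (ii) 0.85 R_nwl + 1.5 R_nwt = 512.9 kN.
R_n = max = 512.9 kN [governs: (ii)]; φR_n = 384.7 kN.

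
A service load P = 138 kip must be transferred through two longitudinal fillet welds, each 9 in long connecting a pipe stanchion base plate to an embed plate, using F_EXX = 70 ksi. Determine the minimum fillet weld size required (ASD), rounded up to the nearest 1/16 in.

w = 9/16 in

Total weld length L = 18 in.
Required throat t_e = P × Ω / (0.6 F_EXX × L) = 138 × 2.0 / (0.6 × 70 × 18) = 0.3651 in.
Required leg w = t_e / 0.707 = 0.5164 in → use 9/16 in.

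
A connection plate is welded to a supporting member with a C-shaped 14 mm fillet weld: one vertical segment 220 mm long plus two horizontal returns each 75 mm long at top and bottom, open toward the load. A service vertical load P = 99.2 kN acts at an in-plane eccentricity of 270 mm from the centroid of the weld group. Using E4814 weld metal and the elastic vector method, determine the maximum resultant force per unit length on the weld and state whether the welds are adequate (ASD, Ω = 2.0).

f_max ≈ 1310 N/mm; adequate

E48XX → F_EXX = 480 MPa.
Total weld length L_w = 370 mm. Treat welds as unit-width lines.
Centroid: x̄ = 2×75×37.5 / 370 = 15.2 mm from the vertical weld.
Polar moment about centroid: J = I_x + I_y = [220³/12 + 2×75×110²] + [220×15.2² + 2(75³/12 + 75×22.3²)] = 2898000 mm³.
Direct shear f_v = P/L_w = 99.2×10³ / 370 = 268.1 N/mm (vertical).
Torsion M = P·e = 99.2×10³ × 270 = 26784000 N·mm.
Critical point at (x, y) = (59.8, 110) from centroid. f_tx = M·y/J = 1017 N/mm; f_ty = M·x/J = 552.6 N/mm.
Resultant f_max = √[f_tx² + (f_v + f_ty)²] = √[1017² + (268.1 + 552.6)²] = 1307 N/mm.
Capacity per unit length: r_n/Ω = (1/2.0) × 0.6 × 480 × (0.707 × 14) = 1425 N/mm.
1307 ≤ 1425 → adequate.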